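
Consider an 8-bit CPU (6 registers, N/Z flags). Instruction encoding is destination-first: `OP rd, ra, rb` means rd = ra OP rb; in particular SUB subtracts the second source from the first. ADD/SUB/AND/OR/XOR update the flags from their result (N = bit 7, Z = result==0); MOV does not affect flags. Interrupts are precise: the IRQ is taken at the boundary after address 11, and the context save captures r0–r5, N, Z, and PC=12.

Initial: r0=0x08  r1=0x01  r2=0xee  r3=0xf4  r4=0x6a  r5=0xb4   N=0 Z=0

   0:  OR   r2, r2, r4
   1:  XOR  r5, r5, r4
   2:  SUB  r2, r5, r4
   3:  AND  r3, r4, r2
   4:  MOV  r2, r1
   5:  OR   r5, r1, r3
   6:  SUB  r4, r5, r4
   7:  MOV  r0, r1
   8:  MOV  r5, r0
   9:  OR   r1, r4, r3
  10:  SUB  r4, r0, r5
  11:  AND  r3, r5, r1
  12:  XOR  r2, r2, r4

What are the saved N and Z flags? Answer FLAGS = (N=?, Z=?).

FLAGS = (N=0, Z=0)

after  0: r0=0x08 r1=0x01 r2=0xee r3=0xf4 r4=0x6a r5=0xb4  N=1 Z=0
after  1: r0=0x08 r1=0x01 r2=0xee r3=0xf4 r4=0x6a r5=0xde  N=1 Z=0
after  2: r0=0x08 r1=0x01 r2=0x74 r3=0xf4 r4=0x6a r5=0xde  N=0 Z=0
after  3: r0=0x08 r1=0x01 r2=0x74 r3=0x60 r4=0x6a r5=0xde  N=0 Z=0
after  4: r0=0x08 r1=0x01 r2=0x01 r3=0x60 r4=0x6a r5=0xde  N=0 Z=0
after  5: r0=0x08 r1=0x01 r2=0x01 r3=0x60 r4=0x6a r5=0x61  N=0 Z=0
after  6: r0=0x08 r1=0x01 r2=0x01 r3=0x60 r4=0xf7 r5=0x61  N=1 Z=0
after  7: r0=0x01 r1=0x01 r2=0x01 r3=0x60 r4=0xf7 r5=0x61  N=1 Z=0
after  8: r0=0x01 r1=0x01 r2=0x01 r3=0x60 r4=0xf7 r5=0x01  N=1 Z=0
after  9: r0=0x01 r1=0xf7 r2=0x01 r3=0x60 r4=0xf7 r5=0x01  N=1 Z=0
after 10: r0=0x01 r1=0xf7 r2=0x01 r3=0x60 r4=0x00 r5=0x01  N=0 Z=1
after 11: r0=0x01 r1=0xf7 r2=0x01 r3=0x01 r4=0x00 r5=0x01  N=0 Z=0
-- IRQ taken; context saved, return-PC = 12 --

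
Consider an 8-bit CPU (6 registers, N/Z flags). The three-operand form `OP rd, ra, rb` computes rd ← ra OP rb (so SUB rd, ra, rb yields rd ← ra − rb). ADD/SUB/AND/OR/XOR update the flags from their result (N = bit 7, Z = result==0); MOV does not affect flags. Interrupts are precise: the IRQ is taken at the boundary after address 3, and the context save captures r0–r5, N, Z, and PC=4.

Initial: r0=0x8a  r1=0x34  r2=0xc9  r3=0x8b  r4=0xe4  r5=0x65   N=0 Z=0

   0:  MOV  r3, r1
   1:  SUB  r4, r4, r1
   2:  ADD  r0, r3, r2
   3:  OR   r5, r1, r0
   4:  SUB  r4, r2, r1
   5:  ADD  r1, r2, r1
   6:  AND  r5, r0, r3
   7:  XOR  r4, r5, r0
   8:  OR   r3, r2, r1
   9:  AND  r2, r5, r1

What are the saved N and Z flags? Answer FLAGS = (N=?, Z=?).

after  0: r0=0x8a r1=0x34 r2=0xc9 r3=0x34 r4=0xe4 r5=0x65  N=0 Z=0
after  1: r0=0x8a r1=0x34 r2=0xc9 r3=0x34 r4=0xb0 r5=0x65  N=1 Z=0
after  2: r0=0xfd r1=0x34 r2=0xc9 r3=0x34 r4=0xb0 r5=0x65  N=1 Z=0
after  3: r0=0xfd r1=0x34 r2=0xc9 r3=0x34 r4=0xb0 r5=0xfd  N=1 Z=0
-- IRQ taken; context saved, return-PC = 4 --

FLAGS = (N=1, Z=0)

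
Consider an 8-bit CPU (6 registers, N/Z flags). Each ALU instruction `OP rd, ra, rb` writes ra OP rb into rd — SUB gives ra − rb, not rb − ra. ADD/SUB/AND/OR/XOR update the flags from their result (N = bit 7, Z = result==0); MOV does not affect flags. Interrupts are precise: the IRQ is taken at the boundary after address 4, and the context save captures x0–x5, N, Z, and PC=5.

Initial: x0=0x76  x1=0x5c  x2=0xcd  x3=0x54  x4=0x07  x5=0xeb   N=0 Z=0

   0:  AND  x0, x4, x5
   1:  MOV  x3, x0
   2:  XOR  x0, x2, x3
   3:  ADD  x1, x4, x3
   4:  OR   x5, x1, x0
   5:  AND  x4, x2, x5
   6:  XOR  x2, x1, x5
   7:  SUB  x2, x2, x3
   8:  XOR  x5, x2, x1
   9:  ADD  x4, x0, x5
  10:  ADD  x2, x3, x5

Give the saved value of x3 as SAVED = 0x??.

after  0: x0=0x03 x1=0x5c x2=0xcd x3=0x54 x4=0x07 x5=0xeb  N=0 Z=0
after  1: x0=0x03 x1=0x5c x2=0xcd x3=0x03 x4=0x07 x5=0xeb  N=0 Z=0
after  2: x0=0xce x1=0x5c x2=0xcd x3=0x03 x4=0x07 x5=0xeb  N=1 Z=0
after  3: x0=0xce x1=0x0a x2=0xcd x3=0x03 x4=0x07 x5=0xeb  N=0 Z=0
after  4: x0=0xce x1=0x0a x2=0xcd x3=0x03 x4=0x07 x5=0xce  N=1 Z=0
-- IRQ taken; context saved, return-PC = 5 --

SAVED = 0x03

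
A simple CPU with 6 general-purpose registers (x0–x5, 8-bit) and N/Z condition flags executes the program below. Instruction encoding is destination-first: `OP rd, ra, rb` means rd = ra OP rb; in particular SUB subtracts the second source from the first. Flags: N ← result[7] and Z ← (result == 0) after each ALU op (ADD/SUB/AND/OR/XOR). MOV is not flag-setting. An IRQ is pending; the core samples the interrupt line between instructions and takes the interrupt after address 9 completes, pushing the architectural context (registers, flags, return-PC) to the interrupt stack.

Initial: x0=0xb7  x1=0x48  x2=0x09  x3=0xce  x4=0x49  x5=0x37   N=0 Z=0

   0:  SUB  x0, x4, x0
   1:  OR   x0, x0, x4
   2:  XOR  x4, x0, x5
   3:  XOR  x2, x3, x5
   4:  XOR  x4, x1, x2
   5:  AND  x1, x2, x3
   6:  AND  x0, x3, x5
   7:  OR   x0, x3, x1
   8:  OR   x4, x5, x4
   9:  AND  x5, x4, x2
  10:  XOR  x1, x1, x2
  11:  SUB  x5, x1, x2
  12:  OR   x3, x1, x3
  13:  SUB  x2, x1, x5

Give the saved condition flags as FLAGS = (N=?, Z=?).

FLAGS = (N=1, Z=0)

after  0: x0=0x92 x1=0x48 x2=0x09 x3=0xce x4=0x49 x5=0x37  N=1 Z=0
after  1: x0=0xdb x1=0x48 x2=0x09 x3=0xce x4=0x49 x5=0x37  N=1 Z=0
after  2: x0=0xdb x1=0x48 x2=0x09 x3=0xce x4=0xec x5=0x37  N=1 Z=0
after  3: x0=0xdb x1=0x48 x2=0xf9 x3=0xce x4=0xec x5=0x37  N=1 Z=0
after  4: x0=0xdb x1=0x48 x2=0xf9 x3=0xce x4=0xb1 x5=0x37  N=1 Z=0
after  5: x0=0xdb x1=0xc8 x2=0xf9 x3=0xce x4=0xb1 x5=0x37  N=1 Z=0
after  6: x0=0x06 x1=0xc8 x2=0xf9 x3=0xce x4=0xb1 x5=0x37  N=0 Z=0
after  7: x0=0xce x1=0xc8 x2=0xf9 x3=0xce x4=0xb1 x5=0x37  N=1 Z=0
after  8: x0=0xce x1=0xc8 x2=0xf9 x3=0xce x4=0xb7 x5=0x37  N=1 Z=0
after  9: x0=0xce x1=0xc8 x2=0xf9 x3=0xce x4=0xb7 x5=0xb1  N=1 Z=0
-- IRQ taken; context saved, return-PC = 10 --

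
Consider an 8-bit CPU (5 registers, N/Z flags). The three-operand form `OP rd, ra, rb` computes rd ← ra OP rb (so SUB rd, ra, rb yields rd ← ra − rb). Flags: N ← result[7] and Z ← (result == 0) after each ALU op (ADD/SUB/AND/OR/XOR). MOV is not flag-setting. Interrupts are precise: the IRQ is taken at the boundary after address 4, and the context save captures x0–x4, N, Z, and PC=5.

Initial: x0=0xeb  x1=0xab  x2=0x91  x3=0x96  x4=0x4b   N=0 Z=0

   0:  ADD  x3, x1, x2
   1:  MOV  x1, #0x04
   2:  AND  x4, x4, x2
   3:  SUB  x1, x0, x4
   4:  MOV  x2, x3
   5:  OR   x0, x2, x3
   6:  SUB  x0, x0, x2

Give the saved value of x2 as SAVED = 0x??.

after  0: x0=0xeb x1=0xab x2=0x91 x3=0x3c x4=0x4b  N=0 Z=0
after  1: x0=0xeb x1=0x04 x2=0x91 x3=0x3c x4=0x4b  N=0 Z=0
after  2: x0=0xeb x1=0x04 x2=0x91 x3=0x3c x4=0x01  N=0 Z=0
after  3: x0=0xeb x1=0xea x2=0x91 x3=0x3c x4=0x01  N=1 Z=0
after  4: x0=0xeb x1=0xea x2=0x3c x3=0x3c x4=0x01  N=1 Z=0
-- IRQ taken; context saved, return-PC = 5 --

SAVED = 0x3c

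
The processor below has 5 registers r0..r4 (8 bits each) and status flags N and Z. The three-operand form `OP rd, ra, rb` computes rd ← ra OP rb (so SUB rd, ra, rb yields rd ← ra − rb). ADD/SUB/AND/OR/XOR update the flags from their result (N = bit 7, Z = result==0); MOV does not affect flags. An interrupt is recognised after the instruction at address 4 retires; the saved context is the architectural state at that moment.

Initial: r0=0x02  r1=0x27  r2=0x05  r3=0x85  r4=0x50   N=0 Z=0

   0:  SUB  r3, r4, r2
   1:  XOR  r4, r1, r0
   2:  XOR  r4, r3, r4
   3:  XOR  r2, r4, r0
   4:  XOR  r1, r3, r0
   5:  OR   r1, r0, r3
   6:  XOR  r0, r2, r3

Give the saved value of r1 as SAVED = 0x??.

after  0: r0=0x02 r1=0x27 r2=0x05 r3=0x4b r4=0x50  N=0 Z=0
after  1: r0=0x02 r1=0x27 r2=0x05 r3=0x4b r4=0x25  N=0 Z=0
after  2: r0=0x02 r1=0x27 r2=0x05 r3=0x4b r4=0x6e  N=0 Z=0
after  3: r0=0x02 r1=0x27 r2=0x6c r3=0x4b r4=0x6e  N=0 Z=0
after  4: r0=0x02 r1=0x49 r2=0x6c r3=0x4b r4=0x6e  N=0 Z=0
-- IRQ taken; context saved, return-PC = 5 --

SAVED = 0x49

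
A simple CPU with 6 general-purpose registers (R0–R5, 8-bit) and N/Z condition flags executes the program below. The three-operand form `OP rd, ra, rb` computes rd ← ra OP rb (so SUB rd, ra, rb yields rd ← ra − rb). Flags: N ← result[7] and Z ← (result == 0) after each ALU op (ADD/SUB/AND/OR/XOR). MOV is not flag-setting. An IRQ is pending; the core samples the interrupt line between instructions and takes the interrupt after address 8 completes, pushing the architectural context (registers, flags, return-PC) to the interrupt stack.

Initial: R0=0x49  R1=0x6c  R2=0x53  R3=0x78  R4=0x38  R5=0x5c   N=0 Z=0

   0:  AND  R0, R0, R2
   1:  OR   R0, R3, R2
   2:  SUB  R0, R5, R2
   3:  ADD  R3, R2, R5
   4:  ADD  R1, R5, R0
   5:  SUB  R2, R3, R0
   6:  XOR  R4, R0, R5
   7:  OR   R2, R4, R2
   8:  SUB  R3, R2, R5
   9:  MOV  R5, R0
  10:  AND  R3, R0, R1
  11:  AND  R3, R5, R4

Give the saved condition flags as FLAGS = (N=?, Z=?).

after  0: R0=0x41 R1=0x6c R2=0x53 R3=0x78 R4=0x38 R5=0x5c  N=0 Z=0
after  1: R0=0x7b R1=0x6c R2=0x53 R3=0x78 R4=0x38 R5=0x5c  N=0 Z=0
after  2: R0=0x09 R1=0x6c R2=0x53 R3=0x78 R4=0x38 R5=0x5c  N=0 Z=0
after  3: R0=0x09 R1=0x6c R2=0x53 R3=0xaf R4=0x38 R5=0x5c  N=1 Z=0
after  4: R0=0x09 R1=0x65 R2=0x53 R3=0xaf R4=0x38 R5=0x5c  N=0 Z=0
after  5: R0=0x09 R1=0x65 R2=0xa6 R3=0xaf R4=0x38 R5=0x5c  N=1 Z=0
after  6: R0=0x09 R1=0x65 R2=0xa6 R3=0xaf R4=0x55 R5=0x5c  N=0 Z=0
after  7: R0=0x09 R1=0x65 R2=0xf7 R3=0xaf R4=0x55 R5=0x5c  N=1 Z=0
after  8: R0=0x09 R1=0x65 R2=0xf7 R3=0x9b R4=0x55 R5=0x5c  N=1 Z=0
-- IRQ taken; context saved, return-PC = 9 --

FLAGS = (N=1, Z=0)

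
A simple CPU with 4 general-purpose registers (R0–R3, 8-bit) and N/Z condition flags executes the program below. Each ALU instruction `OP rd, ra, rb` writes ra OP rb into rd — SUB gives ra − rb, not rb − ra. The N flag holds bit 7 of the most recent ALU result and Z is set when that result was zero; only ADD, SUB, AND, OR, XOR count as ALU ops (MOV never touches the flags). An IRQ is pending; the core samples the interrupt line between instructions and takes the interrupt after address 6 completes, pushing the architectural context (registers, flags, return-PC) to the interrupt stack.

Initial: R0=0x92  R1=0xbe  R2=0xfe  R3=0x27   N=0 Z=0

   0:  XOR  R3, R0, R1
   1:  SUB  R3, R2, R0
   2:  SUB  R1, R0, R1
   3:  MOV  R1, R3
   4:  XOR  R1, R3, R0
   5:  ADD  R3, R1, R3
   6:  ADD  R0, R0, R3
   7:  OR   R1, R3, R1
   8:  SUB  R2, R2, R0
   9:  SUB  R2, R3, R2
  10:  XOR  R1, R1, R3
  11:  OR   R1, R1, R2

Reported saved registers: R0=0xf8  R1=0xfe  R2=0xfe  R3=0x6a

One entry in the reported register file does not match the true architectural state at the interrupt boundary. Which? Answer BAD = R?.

BAD = R0

after  0: R0=0x92 R1=0xbe R2=0xfe R3=0x2c  N=0 Z=0
after  1: R0=0x92 R1=0xbe R2=0xfe R3=0x6c  N=0 Z=0
after  2: R0=0x92 R1=0xd4 R2=0xfe R3=0x6c  N=1 Z=0
after  3: R0=0x92 R1=0x6c R2=0xfe R3=0x6c  N=1 Z=0
after  4: R0=0x92 R1=0xfe R2=0xfe R3=0x6c  N=1 Z=0
after  5: R0=0x92 R1=0xfe R2=0xfe R3=0x6a  N=0 Z=0
after  6: R0=0xfc R1=0xfe R2=0xfe R3=0x6a  N=1 Z=0
-- IRQ taken; context saved, return-PC = 7 --
mismatch: R0: reported 0xf8 vs actual 0xfc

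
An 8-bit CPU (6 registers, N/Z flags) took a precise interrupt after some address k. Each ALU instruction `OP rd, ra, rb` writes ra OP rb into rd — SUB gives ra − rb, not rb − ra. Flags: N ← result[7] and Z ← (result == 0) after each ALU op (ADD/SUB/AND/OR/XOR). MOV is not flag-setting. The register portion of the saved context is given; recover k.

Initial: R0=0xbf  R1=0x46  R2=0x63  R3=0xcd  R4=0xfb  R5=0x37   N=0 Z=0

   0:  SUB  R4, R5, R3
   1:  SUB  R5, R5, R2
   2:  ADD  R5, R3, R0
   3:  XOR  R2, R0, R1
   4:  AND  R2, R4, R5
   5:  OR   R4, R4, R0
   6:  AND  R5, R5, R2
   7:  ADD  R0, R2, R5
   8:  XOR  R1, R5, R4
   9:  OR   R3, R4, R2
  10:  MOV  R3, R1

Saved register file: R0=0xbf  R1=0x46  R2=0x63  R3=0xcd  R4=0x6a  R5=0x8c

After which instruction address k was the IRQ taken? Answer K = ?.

K = 2

after  0: R0=0xbf R1=0x46 R2=0x63 R3=0xcd R4=0x6a R5=0x37  N=0 Z=0
after  1: R0=0xbf R1=0x46 R2=0x63 R3=0xcd R4=0x6a R5=0xd4  N=1 Z=0
after  2: R0=0xbf R1=0x46 R2=0x63 R3=0xcd R4=0x6a R5=0x8c  N=1 Z=0
-- IRQ taken; context saved, return-PC = 3 --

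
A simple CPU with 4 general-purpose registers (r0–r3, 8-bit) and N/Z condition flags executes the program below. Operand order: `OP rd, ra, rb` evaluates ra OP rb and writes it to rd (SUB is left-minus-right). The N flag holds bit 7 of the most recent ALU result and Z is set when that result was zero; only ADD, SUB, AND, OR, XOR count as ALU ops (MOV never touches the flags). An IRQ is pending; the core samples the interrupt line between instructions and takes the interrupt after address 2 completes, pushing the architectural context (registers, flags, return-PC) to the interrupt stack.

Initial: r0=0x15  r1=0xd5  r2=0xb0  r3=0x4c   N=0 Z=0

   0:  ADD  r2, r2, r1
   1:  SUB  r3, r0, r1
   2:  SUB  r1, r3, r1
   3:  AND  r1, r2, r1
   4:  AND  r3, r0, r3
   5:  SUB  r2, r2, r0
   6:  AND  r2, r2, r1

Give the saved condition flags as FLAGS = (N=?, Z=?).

after  0: r0=0x15 r1=0xd5 r2=0x85 r3=0x4c  N=1 Z=0
after  1: r0=0x15 r1=0xd5 r2=0x85 r3=0x40  N=0 Z=0
after  2: r0=0x15 r1=0x6b r2=0x85 r3=0x40  N=0 Z=0
-- IRQ taken; context saved, return-PC = 3 --

FLAGS = (N=0, Z=0)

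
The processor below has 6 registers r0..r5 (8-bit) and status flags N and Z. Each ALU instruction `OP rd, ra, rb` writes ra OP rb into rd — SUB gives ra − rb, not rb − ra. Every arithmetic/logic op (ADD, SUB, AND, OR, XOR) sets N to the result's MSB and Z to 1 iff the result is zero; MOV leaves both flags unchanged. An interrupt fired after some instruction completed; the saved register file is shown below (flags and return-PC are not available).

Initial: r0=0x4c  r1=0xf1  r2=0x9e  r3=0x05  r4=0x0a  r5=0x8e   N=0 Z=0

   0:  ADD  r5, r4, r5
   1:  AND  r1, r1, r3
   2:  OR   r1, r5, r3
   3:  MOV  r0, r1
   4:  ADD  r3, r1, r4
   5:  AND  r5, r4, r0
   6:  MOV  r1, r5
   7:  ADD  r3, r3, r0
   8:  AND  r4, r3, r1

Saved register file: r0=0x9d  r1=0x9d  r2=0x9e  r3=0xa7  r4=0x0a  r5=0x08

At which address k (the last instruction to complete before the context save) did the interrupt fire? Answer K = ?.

after  0: r0=0x4c r1=0xf1 r2=0x9e r3=0x05 r4=0x0a r5=0x98  N=1 Z=0
after  1: r0=0x4c r1=0x01 r2=0x9e r3=0x05 r4=0x0a r5=0x98  N=0 Z=0
after  2: r0=0x4c r1=0x9d r2=0x9e r3=0x05 r4=0x0a r5=0x98  N=1 Z=0
after  3: r0=0x9d r1=0x9d r2=0x9e r3=0x05 r4=0x0a r5=0x98  N=1 Z=0
after  4: r0=0x9d r1=0x9d r2=0x9e r3=0xa7 r4=0x0a r5=0x98  N=1 Z=0
after  5: r0=0x9d r1=0x9d r2=0x9e r3=0xa7 r4=0x0a r5=0x08  N=0 Z=0
-- IRQ taken; context saved, return-PC = 6 --

K = 5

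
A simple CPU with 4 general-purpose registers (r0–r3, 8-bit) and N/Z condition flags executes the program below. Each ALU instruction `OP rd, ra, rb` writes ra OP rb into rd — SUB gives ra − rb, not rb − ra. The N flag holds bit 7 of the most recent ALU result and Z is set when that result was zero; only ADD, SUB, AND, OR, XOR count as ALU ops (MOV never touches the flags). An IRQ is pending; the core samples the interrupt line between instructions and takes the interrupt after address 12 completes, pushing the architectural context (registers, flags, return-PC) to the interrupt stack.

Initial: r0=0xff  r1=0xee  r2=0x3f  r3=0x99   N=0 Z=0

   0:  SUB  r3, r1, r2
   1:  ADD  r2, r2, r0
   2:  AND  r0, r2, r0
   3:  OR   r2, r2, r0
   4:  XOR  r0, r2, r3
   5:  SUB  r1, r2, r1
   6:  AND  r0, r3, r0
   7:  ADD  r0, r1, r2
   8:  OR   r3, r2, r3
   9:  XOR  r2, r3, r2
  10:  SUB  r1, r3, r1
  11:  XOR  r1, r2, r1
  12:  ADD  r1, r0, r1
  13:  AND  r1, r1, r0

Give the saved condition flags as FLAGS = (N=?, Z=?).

after  0: r0=0xff r1=0xee r2=0x3f r3=0xaf  N=1 Z=0
after  1: r0=0xff r1=0xee r2=0x3e r3=0xaf  N=0 Z=0
after  2: r0=0x3e r1=0xee r2=0x3e r3=0xaf  N=0 Z=0
after  3: r0=0x3e r1=0xee r2=0x3e r3=0xaf  N=0 Z=0
after  4: r0=0x91 r1=0xee r2=0x3e r3=0xaf  N=1 Z=0
after  5: r0=0x91 r1=0x50 r2=0x3e r3=0xaf  N=0 Z=0
after  6: r0=0x81 r1=0x50 r2=0x3e r3=0xaf  N=1 Z=0
after  7: r0=0x8e r1=0x50 r2=0x3e r3=0xaf  N=1 Z=0
after  8: r0=0x8e r1=0x50 r2=0x3e r3=0xbf  N=1 Z=0
after  9: r0=0x8e r1=0x50 r2=0x81 r3=0xbf  N=1 Z=0
after 10: r0=0x8e r1=0x6f r2=0x81 r3=0xbf  N=0 Z=0
after 11: r0=0x8e r1=0xee r2=0x81 r3=0xbf  N=1 Z=0
after 12: r0=0x8e r1=0x7c r2=0x81 r3=0xbf  N=0 Z=0
-- IRQ taken; context saved, return-PC = 13 --

FLAGS = (N=0, Z=0)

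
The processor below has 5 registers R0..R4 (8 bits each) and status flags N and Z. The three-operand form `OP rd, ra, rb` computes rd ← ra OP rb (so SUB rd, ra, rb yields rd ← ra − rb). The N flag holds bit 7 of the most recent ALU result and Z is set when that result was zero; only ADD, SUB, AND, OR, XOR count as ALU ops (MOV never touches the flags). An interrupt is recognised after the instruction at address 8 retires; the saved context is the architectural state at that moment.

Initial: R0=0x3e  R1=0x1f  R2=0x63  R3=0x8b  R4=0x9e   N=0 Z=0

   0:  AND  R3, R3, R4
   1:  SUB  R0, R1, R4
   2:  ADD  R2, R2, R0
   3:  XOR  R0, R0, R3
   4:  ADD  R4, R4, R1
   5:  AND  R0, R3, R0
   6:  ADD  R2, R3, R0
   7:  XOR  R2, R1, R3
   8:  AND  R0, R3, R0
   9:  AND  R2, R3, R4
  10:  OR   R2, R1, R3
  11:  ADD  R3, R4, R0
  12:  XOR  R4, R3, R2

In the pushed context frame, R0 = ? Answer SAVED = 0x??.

after  0: R0=0x3e R1=0x1f R2=0x63 R3=0x8a R4=0x9e  N=1 Z=0
after  1: R0=0x81 R1=0x1f R2=0x63 R3=0x8a R4=0x9e  N=1 Z=0
after  2: R0=0x81 R1=0x1f R2=0xe4 R3=0x8a R4=0x9e  N=1 Z=0
after  3: R0=0x0b R1=0x1f R2=0xe4 R3=0x8a R4=0x9e  N=0 Z=0
after  4: R0=0x0b R1=0x1f R2=0xe4 R3=0x8a R4=0xbd  N=1 Z=0
after  5: R0=0x0a R1=0x1f R2=0xe4 R3=0x8a R4=0xbd  N=0 Z=0
after  6: R0=0x0a R1=0x1f R2=0x94 R3=0x8a R4=0xbd  N=1 Z=0
after  7: R0=0x0a R1=0x1f R2=0x95 R3=0x8a R4=0xbd  N=1 Z=0
after  8: R0=0x0a R1=0x1f R2=0x95 R3=0x8a R4=0xbd  N=0 Z=0
-- IRQ taken; context saved, return-PC = 9 --

SAVED = 0x0a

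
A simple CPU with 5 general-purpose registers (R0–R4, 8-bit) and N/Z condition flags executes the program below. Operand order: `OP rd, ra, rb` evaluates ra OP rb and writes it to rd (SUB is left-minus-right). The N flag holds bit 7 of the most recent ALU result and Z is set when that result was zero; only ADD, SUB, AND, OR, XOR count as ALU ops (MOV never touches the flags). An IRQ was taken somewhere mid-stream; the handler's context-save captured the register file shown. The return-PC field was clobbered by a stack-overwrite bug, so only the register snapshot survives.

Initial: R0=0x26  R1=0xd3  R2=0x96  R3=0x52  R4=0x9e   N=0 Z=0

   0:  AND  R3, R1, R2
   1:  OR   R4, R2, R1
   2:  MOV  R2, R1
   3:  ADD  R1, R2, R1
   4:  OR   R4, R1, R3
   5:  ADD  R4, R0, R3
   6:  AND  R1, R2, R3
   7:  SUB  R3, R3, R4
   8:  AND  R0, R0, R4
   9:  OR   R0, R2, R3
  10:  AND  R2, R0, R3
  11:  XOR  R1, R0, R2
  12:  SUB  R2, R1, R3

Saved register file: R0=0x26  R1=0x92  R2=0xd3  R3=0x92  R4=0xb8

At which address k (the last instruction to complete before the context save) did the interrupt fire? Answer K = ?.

after  0: R0=0x26 R1=0xd3 R2=0x96 R3=0x92 R4=0x9e  N=1 Z=0
after  1: R0=0x26 R1=0xd3 R2=0x96 R3=0x92 R4=0xd7  N=1 Z=0
after  2: R0=0x26 R1=0xd3 R2=0xd3 R3=0x92 R4=0xd7  N=1 Z=0
after  3: R0=0x26 R1=0xa6 R2=0xd3 R3=0x92 R4=0xd7  N=1 Z=0
after  4: R0=0x26 R1=0xa6 R2=0xd3 R3=0x92 R4=0xb6  N=1 Z=0
after  5: R0=0x26 R1=0xa6 R2=0xd3 R3=0x92 R4=0xb8  N=1 Z=0
after  6: R0=0x26 R1=0x92 R2=0xd3 R3=0x92 R4=0xb8  N=1 Z=0
-- IRQ taken; context saved, return-PC = 7 --

K = 6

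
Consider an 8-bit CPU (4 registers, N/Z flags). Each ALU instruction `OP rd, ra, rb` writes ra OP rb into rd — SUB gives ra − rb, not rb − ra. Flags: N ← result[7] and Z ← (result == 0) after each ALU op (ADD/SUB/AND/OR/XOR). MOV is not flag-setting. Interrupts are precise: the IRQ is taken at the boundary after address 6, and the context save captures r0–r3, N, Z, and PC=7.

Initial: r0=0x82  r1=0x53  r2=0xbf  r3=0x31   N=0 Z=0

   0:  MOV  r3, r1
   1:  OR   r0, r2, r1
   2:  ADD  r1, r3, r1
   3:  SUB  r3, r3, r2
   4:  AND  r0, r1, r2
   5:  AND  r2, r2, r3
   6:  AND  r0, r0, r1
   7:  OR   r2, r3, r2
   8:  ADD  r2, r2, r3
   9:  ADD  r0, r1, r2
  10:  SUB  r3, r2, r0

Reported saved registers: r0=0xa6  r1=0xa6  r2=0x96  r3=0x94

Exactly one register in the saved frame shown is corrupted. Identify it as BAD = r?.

BAD = r2

after  0: r0=0x82 r1=0x53 r2=0xbf r3=0x53  N=0 Z=0
after  1: r0=0xff r1=0x53 r2=0xbf r3=0x53  N=1 Z=0
after  2: r0=0xff r1=0xa6 r2=0xbf r3=0x53  N=1 Z=0
after  3: r0=0xff r1=0xa6 r2=0xbf r3=0x94  N=1 Z=0
after  4: r0=0xa6 r1=0xa6 r2=0xbf r3=0x94  N=1 Z=0
after  5: r0=0xa6 r1=0xa6 r2=0x94 r3=0x94  N=1 Z=0
after  6: r0=0xa6 r1=0xa6 r2=0x94 r3=0x94  N=1 Z=0
-- IRQ taken; context saved, return-PC = 7 --
mismatch: r2: reported 0x96 vs actual 0x94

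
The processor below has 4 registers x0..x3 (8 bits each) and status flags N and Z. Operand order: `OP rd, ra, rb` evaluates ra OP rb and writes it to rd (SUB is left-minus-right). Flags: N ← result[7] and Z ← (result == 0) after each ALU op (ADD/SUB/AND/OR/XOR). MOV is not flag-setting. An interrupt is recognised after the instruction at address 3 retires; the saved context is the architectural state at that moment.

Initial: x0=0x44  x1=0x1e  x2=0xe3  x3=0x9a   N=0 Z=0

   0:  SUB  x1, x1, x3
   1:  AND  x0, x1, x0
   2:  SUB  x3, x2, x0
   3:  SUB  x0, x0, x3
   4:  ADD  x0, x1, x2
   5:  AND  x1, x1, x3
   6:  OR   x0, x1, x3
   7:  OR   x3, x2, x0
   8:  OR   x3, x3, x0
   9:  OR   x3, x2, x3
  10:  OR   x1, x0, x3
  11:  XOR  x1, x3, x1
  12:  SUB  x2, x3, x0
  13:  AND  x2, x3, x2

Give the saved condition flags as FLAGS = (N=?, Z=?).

FLAGS = (N=0, Z=0)

after  0: x0=0x44 x1=0x84 x2=0xe3 x3=0x9a  N=1 Z=0
after  1: x0=0x04 x1=0x84 x2=0xe3 x3=0x9a  N=0 Z=0
after  2: x0=0x04 x1=0x84 x2=0xe3 x3=0xdf  N=1 Z=0
after  3: x0=0x25 x1=0x84 x2=0xe3 x3=0xdf  N=0 Z=0
-- IRQ taken; context saved, return-PC = 4 --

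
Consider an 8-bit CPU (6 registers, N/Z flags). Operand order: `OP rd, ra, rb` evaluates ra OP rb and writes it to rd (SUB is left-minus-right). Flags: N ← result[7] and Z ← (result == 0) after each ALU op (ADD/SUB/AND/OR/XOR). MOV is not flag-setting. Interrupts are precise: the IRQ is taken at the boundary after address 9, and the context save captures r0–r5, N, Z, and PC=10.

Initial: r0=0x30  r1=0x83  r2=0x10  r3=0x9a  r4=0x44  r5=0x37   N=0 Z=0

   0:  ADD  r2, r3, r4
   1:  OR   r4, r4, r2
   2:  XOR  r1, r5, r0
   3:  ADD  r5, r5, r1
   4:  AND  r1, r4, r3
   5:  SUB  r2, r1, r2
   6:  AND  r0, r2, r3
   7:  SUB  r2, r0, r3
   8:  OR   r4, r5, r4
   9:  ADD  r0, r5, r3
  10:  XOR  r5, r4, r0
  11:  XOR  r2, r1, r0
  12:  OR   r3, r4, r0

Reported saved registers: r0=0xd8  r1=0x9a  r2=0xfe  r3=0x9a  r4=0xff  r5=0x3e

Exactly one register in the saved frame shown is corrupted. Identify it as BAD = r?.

after  0: r0=0x30 r1=0x83 r2=0xde r3=0x9a r4=0x44 r5=0x37  N=1 Z=0
after  1: r0=0x30 r1=0x83 r2=0xde r3=0x9a r4=0xde r5=0x37  N=1 Z=0
after  2: r0=0x30 r1=0x07 r2=0xde r3=0x9a r4=0xde r5=0x37  N=0 Z=0
after  3: r0=0x30 r1=0x07 r2=0xde r3=0x9a r4=0xde r5=0x3e  N=0 Z=0
after  4: r0=0x30 r1=0x9a r2=0xde r3=0x9a r4=0xde r5=0x3e  N=1 Z=0
after  5: r0=0x30 r1=0x9a r2=0xbc r3=0x9a r4=0xde r5=0x3e  N=1 Z=0
after  6: r0=0x98 r1=0x9a r2=0xbc r3=0x9a r4=0xde r5=0x3e  N=1 Z=0
after  7: r0=0x98 r1=0x9a r2=0xfe r3=0x9a r4=0xde r5=0x3e  N=1 Z=0
after  8: r0=0x98 r1=0x9a r2=0xfe r3=0x9a r4=0xfe r5=0x3e  N=1 Z=0
after  9: r0=0xd8 r1=0x9a r2=0xfe r3=0x9a r4=0xfe r5=0x3e  N=1 Z=0
-- IRQ taken; context saved, return-PC = 10 --
mismatch: r4: reported 0xff vs actual 0xfe

BAD = r4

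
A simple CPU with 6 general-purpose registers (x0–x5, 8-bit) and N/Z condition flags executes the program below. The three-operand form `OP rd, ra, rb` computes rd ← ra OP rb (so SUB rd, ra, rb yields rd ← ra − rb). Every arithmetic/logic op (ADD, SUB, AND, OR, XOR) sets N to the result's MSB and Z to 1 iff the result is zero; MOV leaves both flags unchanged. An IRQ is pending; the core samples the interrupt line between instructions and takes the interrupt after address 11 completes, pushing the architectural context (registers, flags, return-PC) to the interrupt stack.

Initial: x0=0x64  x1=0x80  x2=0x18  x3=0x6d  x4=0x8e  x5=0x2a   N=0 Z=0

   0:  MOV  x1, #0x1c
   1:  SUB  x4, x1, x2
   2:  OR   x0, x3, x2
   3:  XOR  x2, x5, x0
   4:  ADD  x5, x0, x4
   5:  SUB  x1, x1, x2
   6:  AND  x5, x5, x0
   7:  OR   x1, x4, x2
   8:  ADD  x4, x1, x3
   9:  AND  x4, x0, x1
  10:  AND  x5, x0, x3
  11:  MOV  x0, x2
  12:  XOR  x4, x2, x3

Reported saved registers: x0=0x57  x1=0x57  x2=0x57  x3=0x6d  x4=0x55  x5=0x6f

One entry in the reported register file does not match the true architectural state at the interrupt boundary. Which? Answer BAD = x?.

BAD = x5

after  0: x0=0x64 x1=0x1c x2=0x18 x3=0x6d x4=0x8e x5=0x2a  N=0 Z=0
after  1: x0=0x64 x1=0x1c x2=0x18 x3=0x6d x4=0x04 x5=0x2a  N=0 Z=0
after  2: x0=0x7d x1=0x1c x2=0x18 x3=0x6d x4=0x04 x5=0x2a  N=0 Z=0
after  3: x0=0x7d x1=0x1c x2=0x57 x3=0x6d x4=0x04 x5=0x2a  N=0 Z=0
after  4: x0=0x7d x1=0x1c x2=0x57 x3=0x6d x4=0x04 x5=0x81  N=1 Z=0
after  5: x0=0x7d x1=0xc5 x2=0x57 x3=0x6d x4=0x04 x5=0x81  N=1 Z=0
after  6: x0=0x7d x1=0xc5 x2=0x57 x3=0x6d x4=0x04 x5=0x01  N=0 Z=0
after  7: x0=0x7d x1=0x57 x2=0x57 x3=0x6d x4=0x04 x5=0x01  N=0 Z=0
after  8: x0=0x7d x1=0x57 x2=0x57 x3=0x6d x4=0xc4 x5=0x01  N=1 Z=0
after  9: x0=0x7d x1=0x57 x2=0x57 x3=0x6d x4=0x55 x5=0x01  N=0 Z=0
after 10: x0=0x7d x1=0x57 x2=0x57 x3=0x6d x4=0x55 x5=0x6d  N=0 Z=0
after 11: x0=0x57 x1=0x57 x2=0x57 x3=0x6d x4=0x55 x5=0x6d  N=0 Z=0
-- IRQ taken; context saved, return-PC = 12 --
mismatch: x5: reported 0x6f vs actual 0x6d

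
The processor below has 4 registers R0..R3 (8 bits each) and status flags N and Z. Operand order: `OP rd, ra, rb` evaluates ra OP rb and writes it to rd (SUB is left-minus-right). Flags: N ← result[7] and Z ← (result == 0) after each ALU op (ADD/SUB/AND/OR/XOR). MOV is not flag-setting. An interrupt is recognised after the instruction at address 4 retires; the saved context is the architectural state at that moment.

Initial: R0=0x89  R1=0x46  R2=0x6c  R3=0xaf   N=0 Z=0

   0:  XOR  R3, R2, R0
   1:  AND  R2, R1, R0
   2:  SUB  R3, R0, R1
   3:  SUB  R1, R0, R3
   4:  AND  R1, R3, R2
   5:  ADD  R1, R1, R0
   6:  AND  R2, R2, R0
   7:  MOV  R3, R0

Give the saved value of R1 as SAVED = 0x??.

after  0: R0=0x89 R1=0x46 R2=0x6c R3=0xe5  N=1 Z=0
after  1: R0=0x89 R1=0x46 R2=0x00 R3=0xe5  N=0 Z=1
after  2: R0=0x89 R1=0x46 R2=0x00 R3=0x43  N=0 Z=0
after  3: R0=0x89 R1=0x46 R2=0x00 R3=0x43  N=0 Z=0
after  4: R0=0x89 R1=0x00 R2=0x00 R3=0x43  N=0 Z=1
-- IRQ taken; context saved, return-PC = 5 --

SAVED = 0x00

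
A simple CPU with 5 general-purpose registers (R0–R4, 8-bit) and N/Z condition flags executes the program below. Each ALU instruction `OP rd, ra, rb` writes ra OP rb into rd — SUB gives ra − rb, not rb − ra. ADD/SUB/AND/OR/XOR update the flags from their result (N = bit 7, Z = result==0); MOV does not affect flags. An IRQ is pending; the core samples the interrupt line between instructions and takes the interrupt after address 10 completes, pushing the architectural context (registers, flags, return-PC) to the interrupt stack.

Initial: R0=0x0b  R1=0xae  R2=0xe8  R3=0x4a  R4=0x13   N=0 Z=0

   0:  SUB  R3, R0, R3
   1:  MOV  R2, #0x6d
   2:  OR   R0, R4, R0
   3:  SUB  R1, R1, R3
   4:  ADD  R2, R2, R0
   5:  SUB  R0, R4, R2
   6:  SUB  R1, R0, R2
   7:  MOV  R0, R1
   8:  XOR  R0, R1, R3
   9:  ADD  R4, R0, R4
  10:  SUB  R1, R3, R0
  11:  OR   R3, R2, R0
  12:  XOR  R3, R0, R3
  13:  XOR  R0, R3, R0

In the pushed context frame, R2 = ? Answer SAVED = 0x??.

SAVED = 0x88

after  0: R0=0x0b R1=0xae R2=0xe8 R3=0xc1 R4=0x13  N=1 Z=0
after  1: R0=0x0b R1=0xae R2=0x6d R3=0xc1 R4=0x13  N=1 Z=0
after  2: R0=0x1b R1=0xae R2=0x6d R3=0xc1 R4=0x13  N=0 Z=0
after  3: R0=0x1b R1=0xed R2=0x6d R3=0xc1 R4=0x13  N=1 Z=0
after  4: R0=0x1b R1=0xed R2=0x88 R3=0xc1 R4=0x13  N=1 Z=0
after  5: R0=0x8b R1=0xed R2=0x88 R3=0xc1 R4=0x13  N=1 Z=0
after  6: R0=0x8b R1=0x03 R2=0x88 R3=0xc1 R4=0x13  N=0 Z=0
after  7: R0=0x03 R1=0x03 R2=0x88 R3=0xc1 R4=0x13  N=0 Z=0
after  8: R0=0xc2 R1=0x03 R2=0x88 R3=0xc1 R4=0x13  N=1 Z=0
after  9: R0=0xc2 R1=0x03 R2=0x88 R3=0xc1 R4=0xd5  N=1 Z=0
after 10: R0=0xc2 R1=0xff R2=0x88 R3=0xc1 R4=0xd5  N=1 Z=0
-- IRQ taken; context saved, return-PC = 11 --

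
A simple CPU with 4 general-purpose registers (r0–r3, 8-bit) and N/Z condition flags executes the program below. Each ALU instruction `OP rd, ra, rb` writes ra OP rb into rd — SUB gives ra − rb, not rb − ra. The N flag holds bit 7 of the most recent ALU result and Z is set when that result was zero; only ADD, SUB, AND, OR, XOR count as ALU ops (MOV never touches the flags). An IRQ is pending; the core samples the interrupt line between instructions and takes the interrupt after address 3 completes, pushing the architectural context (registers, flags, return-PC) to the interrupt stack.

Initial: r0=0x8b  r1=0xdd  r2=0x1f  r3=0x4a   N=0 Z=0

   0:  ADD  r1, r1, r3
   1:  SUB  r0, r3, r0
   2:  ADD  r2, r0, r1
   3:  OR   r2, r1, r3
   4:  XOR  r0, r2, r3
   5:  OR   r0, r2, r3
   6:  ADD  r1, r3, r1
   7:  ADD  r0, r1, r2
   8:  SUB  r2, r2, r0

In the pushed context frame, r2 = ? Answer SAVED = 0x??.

SAVED = 0x6f

after  0: r0=0x8b r1=0x27 r2=0x1f r3=0x4a  N=0 Z=0
after  1: r0=0xbf r1=0x27 r2=0x1f r3=0x4a  N=1 Z=0
after  2: r0=0xbf r1=0x27 r2=0xe6 r3=0x4a  N=1 Z=0
after  3: r0=0xbf r1=0x27 r2=0x6f r3=0x4a  N=0 Z=0
-- IRQ taken; context saved, return-PC = 4 --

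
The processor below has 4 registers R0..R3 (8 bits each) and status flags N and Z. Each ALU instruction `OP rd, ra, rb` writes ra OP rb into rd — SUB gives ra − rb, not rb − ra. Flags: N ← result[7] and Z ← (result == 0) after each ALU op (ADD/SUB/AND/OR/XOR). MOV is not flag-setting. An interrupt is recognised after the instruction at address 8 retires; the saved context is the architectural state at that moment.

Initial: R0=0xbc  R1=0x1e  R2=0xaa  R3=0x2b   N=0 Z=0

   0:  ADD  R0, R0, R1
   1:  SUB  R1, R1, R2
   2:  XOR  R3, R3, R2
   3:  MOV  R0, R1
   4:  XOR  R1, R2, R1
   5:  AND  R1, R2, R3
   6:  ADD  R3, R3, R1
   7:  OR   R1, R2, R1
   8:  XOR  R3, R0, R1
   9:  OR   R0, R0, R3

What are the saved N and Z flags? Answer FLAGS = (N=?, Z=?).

FLAGS = (N=1, Z=0)

after  0: R0=0xda R1=0x1e R2=0xaa R3=0x2b  N=1 Z=0
after  1: R0=0xda R1=0x74 R2=0xaa R3=0x2b  N=0 Z=0
after  2: R0=0xda R1=0x74 R2=0xaa R3=0x81  N=1 Z=0
after  3: R0=0x74 R1=0x74 R2=0xaa R3=0x81  N=1 Z=0
after  4: R0=0x74 R1=0xde R2=0xaa R3=0x81  N=1 Z=0
after  5: R0=0x74 R1=0x80 R2=0xaa R3=0x81  N=1 Z=0
after  6: R0=0x74 R1=0x80 R2=0xaa R3=0x01  N=0 Z=0
after  7: R0=0x74 R1=0xaa R2=0xaa R3=0x01  N=1 Z=0
after  8: R0=0x74 R1=0xaa R2=0xaa R3=0xde  N=1 Z=0
-- IRQ taken; context saved, return-PC = 9 --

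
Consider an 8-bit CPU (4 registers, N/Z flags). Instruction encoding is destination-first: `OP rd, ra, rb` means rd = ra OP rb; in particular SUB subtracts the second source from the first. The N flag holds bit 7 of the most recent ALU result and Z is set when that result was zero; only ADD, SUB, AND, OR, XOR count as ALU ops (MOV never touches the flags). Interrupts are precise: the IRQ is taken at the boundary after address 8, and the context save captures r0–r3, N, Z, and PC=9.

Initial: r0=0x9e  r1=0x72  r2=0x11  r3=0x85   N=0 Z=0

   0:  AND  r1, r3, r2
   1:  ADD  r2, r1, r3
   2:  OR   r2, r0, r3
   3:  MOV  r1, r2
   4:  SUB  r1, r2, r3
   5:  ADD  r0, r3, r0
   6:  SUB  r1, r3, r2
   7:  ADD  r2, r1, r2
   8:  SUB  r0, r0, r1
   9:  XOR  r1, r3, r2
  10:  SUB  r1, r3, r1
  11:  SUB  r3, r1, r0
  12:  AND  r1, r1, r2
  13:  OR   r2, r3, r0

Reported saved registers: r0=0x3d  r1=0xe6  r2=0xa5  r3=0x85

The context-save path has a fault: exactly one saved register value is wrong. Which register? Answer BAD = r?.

after  0: r0=0x9e r1=0x01 r2=0x11 r3=0x85  N=0 Z=0
after  1: r0=0x9e r1=0x01 r2=0x86 r3=0x85  N=1 Z=0
after  2: r0=0x9e r1=0x01 r2=0x9f r3=0x85  N=1 Z=0
after  3: r0=0x9e r1=0x9f r2=0x9f r3=0x85  N=1 Z=0
after  4: r0=0x9e r1=0x1a r2=0x9f r3=0x85  N=0 Z=0
after  5: r0=0x23 r1=0x1a r2=0x9f r3=0x85  N=0 Z=0
after  6: r0=0x23 r1=0xe6 r2=0x9f r3=0x85  N=1 Z=0
after  7: r0=0x23 r1=0xe6 r2=0x85 r3=0x85  N=1 Z=0
after  8: r0=0x3d r1=0xe6 r2=0x85 r3=0x85  N=0 Z=0
-- IRQ taken; context saved, return-PC = 9 --
mismatch: r2: reported 0xa5 vs actual 0x85

BAD = r2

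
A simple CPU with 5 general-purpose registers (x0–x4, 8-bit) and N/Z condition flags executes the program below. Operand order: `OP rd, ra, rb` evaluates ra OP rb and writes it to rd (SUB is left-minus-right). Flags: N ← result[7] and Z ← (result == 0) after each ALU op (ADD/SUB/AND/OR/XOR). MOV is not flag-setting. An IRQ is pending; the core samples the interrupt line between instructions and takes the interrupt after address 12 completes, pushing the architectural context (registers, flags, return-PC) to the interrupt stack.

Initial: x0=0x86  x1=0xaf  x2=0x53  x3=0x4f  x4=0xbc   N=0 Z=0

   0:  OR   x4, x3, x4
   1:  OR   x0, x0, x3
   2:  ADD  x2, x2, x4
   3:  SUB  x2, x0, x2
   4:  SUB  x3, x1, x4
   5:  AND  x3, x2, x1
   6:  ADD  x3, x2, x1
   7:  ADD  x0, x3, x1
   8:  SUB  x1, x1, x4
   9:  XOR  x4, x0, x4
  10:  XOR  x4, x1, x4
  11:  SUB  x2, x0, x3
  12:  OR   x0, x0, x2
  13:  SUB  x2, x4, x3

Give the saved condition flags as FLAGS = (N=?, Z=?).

FLAGS = (N=1, Z=0)

after  0: x0=0x86 x1=0xaf x2=0x53 x3=0x4f x4=0xff  N=1 Z=0
after  1: x0=0xcf x1=0xaf x2=0x53 x3=0x4f x4=0xff  N=1 Z=0
after  2: x0=0xcf x1=0xaf x2=0x52 x3=0x4f x4=0xff  N=0 Z=0
after  3: x0=0xcf x1=0xaf x2=0x7d x3=0x4f x4=0xff  N=0 Z=0
after  4: x0=0xcf x1=0xaf x2=0x7d x3=0xb0 x4=0xff  N=1 Z=0
after  5: x0=0xcf x1=0xaf x2=0x7d x3=0x2d x4=0xff  N=0 Z=0
after  6: x0=0xcf x1=0xaf x2=0x7d x3=0x2c x4=0xff  N=0 Z=0
after  7: x0=0xdb x1=0xaf x2=0x7d x3=0x2c x4=0xff  N=1 Z=0
after  8: x0=0xdb x1=0xb0 x2=0x7d x3=0x2c x4=0xff  N=1 Z=0
after  9: x0=0xdb x1=0xb0 x2=0x7d x3=0x2c x4=0x24  N=0 Z=0
after 10: x0=0xdb x1=0xb0 x2=0x7d x3=0x2c x4=0x94  N=1 Z=0
after 11: x0=0xdb x1=0xb0 x2=0xaf x3=0x2c x4=0x94  N=1 Z=0
after 12: x0=0xff x1=0xb0 x2=0xaf x3=0x2c x4=0x94  N=1 Z=0
-- IRQ taken; context saved, return-PC = 13 --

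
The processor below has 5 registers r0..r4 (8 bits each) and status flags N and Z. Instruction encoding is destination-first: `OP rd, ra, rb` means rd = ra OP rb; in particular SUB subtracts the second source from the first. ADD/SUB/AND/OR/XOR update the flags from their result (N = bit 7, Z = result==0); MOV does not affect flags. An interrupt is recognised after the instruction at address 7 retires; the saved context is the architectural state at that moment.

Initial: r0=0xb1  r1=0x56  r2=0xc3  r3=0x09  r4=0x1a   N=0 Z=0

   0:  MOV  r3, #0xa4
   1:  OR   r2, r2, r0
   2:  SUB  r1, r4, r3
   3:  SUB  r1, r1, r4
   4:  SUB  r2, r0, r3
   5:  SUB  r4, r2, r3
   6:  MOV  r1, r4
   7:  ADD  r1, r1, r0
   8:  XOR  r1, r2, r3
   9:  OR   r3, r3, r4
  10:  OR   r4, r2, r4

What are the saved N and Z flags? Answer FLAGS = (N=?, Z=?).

after  0: r0=0xb1 r1=0x56 r2=0xc3 r3=0xa4 r4=0x1a  N=0 Z=0
after  1: r0=0xb1 r1=0x56 r2=0xf3 r3=0xa4 r4=0x1a  N=1 Z=0
after  2: r0=0xb1 r1=0x76 r2=0xf3 r3=0xa4 r4=0x1a  N=0 Z=0
after  3: r0=0xb1 r1=0x5c r2=0xf3 r3=0xa4 r4=0x1a  N=0 Z=0
after  4: r0=0xb1 r1=0x5c r2=0x0d r3=0xa4 r4=0x1a  N=0 Z=0
after  5: r0=0xb1 r1=0x5c r2=0x0d r3=0xa4 r4=0x69  N=0 Z=0
after  6: r0=0xb1 r1=0x69 r2=0x0d r3=0xa4 r4=0x69  N=0 Z=0
after  7: r0=0xb1 r1=0x1a r2=0x0d r3=0xa4 r4=0x69  N=0 Z=0
-- IRQ taken; context saved, return-PC = 8 --

FLAGS = (N=0, Z=0)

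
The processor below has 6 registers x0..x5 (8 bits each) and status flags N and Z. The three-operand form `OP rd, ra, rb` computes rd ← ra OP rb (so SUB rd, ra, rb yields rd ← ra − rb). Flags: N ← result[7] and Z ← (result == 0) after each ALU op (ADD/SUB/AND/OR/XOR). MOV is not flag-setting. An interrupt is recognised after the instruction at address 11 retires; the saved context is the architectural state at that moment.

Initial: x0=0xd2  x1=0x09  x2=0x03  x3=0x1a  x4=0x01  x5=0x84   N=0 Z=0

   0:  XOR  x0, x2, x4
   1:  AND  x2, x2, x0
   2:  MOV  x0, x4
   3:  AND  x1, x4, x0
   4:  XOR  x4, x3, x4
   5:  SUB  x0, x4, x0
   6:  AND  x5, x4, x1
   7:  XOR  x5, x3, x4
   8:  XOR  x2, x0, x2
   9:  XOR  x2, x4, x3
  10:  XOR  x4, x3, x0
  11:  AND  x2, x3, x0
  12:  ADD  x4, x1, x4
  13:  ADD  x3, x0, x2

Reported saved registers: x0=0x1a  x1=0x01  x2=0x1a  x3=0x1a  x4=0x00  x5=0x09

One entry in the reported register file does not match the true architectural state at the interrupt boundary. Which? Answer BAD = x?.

after  0: x0=0x02 x1=0x09 x2=0x03 x3=0x1a x4=0x01 x5=0x84  N=0 Z=0
after  1: x0=0x02 x1=0x09 x2=0x02 x3=0x1a x4=0x01 x5=0x84  N=0 Z=0
after  2: x0=0x01 x1=0x09 x2=0x02 x3=0x1a x4=0x01 x5=0x84  N=0 Z=0
after  3: x0=0x01 x1=0x01 x2=0x02 x3=0x1a x4=0x01 x5=0x84  N=0 Z=0
after  4: x0=0x01 x1=0x01 x2=0x02 x3=0x1a x4=0x1b x5=0x84  N=0 Z=0
after  5: x0=0x1a x1=0x01 x2=0x02 x3=0x1a x4=0x1b x5=0x84  N=0 Z=0
after  6: x0=0x1a x1=0x01 x2=0x02 x3=0x1a x4=0x1b x5=0x01  N=0 Z=0
after  7: x0=0x1a x1=0x01 x2=0x02 x3=0x1a x4=0x1b x5=0x01  N=0 Z=0
after  8: x0=0x1a x1=0x01 x2=0x18 x3=0x1a x4=0x1b x5=0x01  N=0 Z=0
after  9: x0=0x1a x1=0x01 x2=0x01 x3=0x1a x4=0x1b x5=0x01  N=0 Z=0
after 10: x0=0x1a x1=0x01 x2=0x01 x3=0x1a x4=0x00 x5=0x01  N=0 Z=1
after 11: x0=0x1a x1=0x01 x2=0x1a x3=0x1a x4=0x00 x5=0x01  N=0 Z=0
-- IRQ taken; context saved, return-PC = 12 --
mismatch: x5: reported 0x09 vs actual 0x01

BAD = x5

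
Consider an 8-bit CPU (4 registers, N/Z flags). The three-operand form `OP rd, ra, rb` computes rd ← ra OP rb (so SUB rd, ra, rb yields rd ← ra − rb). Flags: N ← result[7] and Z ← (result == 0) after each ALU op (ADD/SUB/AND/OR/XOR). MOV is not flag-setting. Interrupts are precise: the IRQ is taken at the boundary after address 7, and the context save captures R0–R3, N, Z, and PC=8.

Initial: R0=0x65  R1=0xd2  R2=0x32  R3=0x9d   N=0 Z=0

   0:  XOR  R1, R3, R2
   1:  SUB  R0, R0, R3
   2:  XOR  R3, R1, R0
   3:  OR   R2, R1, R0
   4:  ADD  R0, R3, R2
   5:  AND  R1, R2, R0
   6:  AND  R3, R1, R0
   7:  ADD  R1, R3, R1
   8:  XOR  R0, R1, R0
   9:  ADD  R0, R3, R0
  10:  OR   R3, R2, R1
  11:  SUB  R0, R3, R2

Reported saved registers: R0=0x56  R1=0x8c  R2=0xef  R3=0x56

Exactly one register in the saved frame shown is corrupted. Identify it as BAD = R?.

after  0: R0=0x65 R1=0xaf R2=0x32 R3=0x9d  N=1 Z=0
after  1: R0=0xc8 R1=0xaf R2=0x32 R3=0x9d  N=1 Z=0
after  2: R0=0xc8 R1=0xaf R2=0x32 R3=0x67  N=0 Z=0
after  3: R0=0xc8 R1=0xaf R2=0xef R3=0x67  N=1 Z=0
after  4: R0=0x56 R1=0xaf R2=0xef R3=0x67  N=0 Z=0
after  5: R0=0x56 R1=0x46 R2=0xef R3=0x67  N=0 Z=0
after  6: R0=0x56 R1=0x46 R2=0xef R3=0x46  N=0 Z=0
after  7: R0=0x56 R1=0x8c R2=0xef R3=0x46  N=1 Z=0
-- IRQ taken; context saved, return-PC = 8 --
mismatch: R3: reported 0x56 vs actual 0x46

BAD = R3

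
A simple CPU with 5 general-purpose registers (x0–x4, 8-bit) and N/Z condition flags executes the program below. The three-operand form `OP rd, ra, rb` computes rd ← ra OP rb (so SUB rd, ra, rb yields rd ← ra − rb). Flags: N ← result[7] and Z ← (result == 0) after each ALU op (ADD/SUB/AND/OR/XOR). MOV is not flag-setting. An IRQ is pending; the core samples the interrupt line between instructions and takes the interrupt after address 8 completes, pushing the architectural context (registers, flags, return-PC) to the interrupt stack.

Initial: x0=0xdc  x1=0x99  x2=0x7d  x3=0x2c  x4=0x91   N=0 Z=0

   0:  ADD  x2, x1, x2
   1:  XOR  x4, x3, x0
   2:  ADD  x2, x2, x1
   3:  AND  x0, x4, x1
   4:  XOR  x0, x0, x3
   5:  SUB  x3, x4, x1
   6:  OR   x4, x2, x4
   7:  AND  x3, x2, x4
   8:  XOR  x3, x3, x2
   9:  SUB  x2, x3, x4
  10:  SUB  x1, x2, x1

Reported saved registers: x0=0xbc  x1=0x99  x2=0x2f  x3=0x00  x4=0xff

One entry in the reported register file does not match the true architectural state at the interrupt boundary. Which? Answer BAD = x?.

BAD = x2

after  0: x0=0xdc x1=0x99 x2=0x16 x3=0x2c x4=0x91  N=0 Z=0
after  1: x0=0xdc x1=0x99 x2=0x16 x3=0x2c x4=0xf0  N=1 Z=0
after  2: x0=0xdc x1=0x99 x2=0xaf x3=0x2c x4=0xf0  N=1 Z=0
after  3: x0=0x90 x1=0x99 x2=0xaf x3=0x2c x4=0xf0  N=1 Z=0
after  4: x0=0xbc x1=0x99 x2=0xaf x3=0x2c x4=0xf0  N=1 Z=0
after  5: x0=0xbc x1=0x99 x2=0xaf x3=0x57 x4=0xf0  N=0 Z=0
after  6: x0=0xbc x1=0x99 x2=0xaf x3=0x57 x4=0xff  N=1 Z=0
after  7: x0=0xbc x1=0x99 x2=0xaf x3=0xaf x4=0xff  N=1 Z=0
after  8: x0=0xbc x1=0x99 x2=0xaf x3=0x00 x4=0xff  N=0 Z=1
-- IRQ taken; context saved, return-PC = 9 --
mismatch: x2: reported 0x2f vs actual 0xaf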